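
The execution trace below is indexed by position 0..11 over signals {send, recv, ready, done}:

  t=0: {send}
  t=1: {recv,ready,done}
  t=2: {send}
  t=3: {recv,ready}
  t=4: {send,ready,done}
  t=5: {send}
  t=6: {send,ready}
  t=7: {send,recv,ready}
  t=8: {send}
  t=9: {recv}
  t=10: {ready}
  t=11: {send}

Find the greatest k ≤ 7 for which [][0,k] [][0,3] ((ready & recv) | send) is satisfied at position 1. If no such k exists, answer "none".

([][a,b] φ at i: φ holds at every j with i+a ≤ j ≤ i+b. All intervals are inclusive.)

[][0,3] ((ready & recv) | send) must hold from j=1 onward; find where it first fails.
  j=1: holds
  j=2: holds
  j=3: holds
  j=4: holds
  j=5: holds
  j=6: fails
Holds on [1,5], so largest k = 4.

4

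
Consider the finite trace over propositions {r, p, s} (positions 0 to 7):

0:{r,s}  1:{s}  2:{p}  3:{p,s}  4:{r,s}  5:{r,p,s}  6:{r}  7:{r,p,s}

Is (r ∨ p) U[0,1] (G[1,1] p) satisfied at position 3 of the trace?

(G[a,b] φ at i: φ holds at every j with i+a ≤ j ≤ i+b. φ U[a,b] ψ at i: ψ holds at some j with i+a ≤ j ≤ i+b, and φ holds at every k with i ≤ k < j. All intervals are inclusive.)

True

Need some j in [3,4] with G[1,1] p, and (r ∨ p) at every k in [3,j-1].
  j=3: G[1,1] p — fails at 4.
  j=4: G[1,1] p holds; (r ∨ p) holds at every k in [3,3] → satisfied.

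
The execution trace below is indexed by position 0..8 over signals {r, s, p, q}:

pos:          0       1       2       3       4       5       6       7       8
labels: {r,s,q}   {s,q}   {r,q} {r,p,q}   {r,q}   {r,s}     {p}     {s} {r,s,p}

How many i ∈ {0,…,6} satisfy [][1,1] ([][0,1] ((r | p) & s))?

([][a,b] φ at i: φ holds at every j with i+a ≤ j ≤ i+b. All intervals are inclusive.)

Evaluate at each i in [0,6]:
  i=0: ✗ (fails at j=1)
  i=1: ✗ (fails at j=2)
  i=2: ✗ (fails at j=3)
  i=3: ✗ (fails at j=4)
  i=4: ✗ (fails at j=5)
  i=5: ✗ (fails at j=6)
  i=6: ✗ (fails at j=7)
Positions where it holds: {} → 0.

0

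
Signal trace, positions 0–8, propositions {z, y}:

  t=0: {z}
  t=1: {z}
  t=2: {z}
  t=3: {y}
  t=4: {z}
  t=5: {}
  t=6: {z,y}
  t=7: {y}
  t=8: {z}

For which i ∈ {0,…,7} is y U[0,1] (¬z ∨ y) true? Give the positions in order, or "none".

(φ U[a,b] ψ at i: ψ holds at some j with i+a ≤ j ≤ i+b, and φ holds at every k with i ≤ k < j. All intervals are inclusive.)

Evaluate at each i in [0,7]:
  i=0: ✗ (no rhs in [0,1])
  i=1: ✗ (no rhs in [1,2])
  i=2: ✗ (lhs fails at k=2 before rhs at j=3)
  i=3: ✓ (rhs at j=3)
  i=4: ✗ (lhs fails at k=4 before rhs at j=5)
  i=5: ✓ (rhs at j=5)
  i=6: ✓ (rhs at j=6)
  i=7: ✓ (rhs at j=7)

3, 5, 6, 7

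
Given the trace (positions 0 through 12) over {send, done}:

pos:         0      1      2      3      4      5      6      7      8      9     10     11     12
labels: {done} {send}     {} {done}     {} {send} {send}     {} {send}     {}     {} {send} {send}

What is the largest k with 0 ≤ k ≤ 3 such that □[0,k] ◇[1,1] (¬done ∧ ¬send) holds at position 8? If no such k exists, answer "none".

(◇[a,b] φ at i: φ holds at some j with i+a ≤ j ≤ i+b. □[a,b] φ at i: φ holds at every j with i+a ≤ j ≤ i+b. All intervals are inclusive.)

◇[1,1] (¬done ∧ ¬send) must hold from j=8 onward; find where it first fails.
  j=8: holds
  j=9: holds
  j=10: fails
Holds on [8,9], so largest k = 1.

1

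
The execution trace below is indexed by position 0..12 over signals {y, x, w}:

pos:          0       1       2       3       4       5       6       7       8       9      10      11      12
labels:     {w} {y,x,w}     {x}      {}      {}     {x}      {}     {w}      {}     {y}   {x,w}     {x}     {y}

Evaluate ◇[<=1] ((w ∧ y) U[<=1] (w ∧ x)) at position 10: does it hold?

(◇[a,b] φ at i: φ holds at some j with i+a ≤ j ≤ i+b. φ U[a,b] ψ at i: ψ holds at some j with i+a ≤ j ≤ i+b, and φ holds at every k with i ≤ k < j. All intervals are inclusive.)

Check ((w ∧ y) U[<=1] (w ∧ x)) at each j in [10,11]:
  j=10: holds
  j=11: fails
Found at j=10 → formula holds.

Holds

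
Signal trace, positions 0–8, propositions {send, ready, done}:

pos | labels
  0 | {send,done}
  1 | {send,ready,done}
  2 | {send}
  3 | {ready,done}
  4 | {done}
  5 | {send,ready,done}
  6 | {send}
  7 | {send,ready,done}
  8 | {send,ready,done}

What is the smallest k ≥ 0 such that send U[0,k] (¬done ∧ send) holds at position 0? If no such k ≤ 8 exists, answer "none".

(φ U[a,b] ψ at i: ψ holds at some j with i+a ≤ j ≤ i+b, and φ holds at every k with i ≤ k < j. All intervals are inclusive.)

Need earliest j ≥ 0 with (¬done ∧ send), and send at every k in [0,j-1].
  j=0: rhs fails.
  j=1: rhs fails.
  j=2: rhs holds; lhs holds on [0,1]. k = 2.

2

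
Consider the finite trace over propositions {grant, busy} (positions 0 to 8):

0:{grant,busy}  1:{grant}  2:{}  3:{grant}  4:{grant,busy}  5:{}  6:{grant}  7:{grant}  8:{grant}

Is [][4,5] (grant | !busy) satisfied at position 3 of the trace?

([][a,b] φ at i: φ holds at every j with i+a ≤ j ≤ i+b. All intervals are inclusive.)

Check (grant | !busy) at every j in [7,8]:
  j=7: true
  j=8: true
All positions satisfy it → formula holds.

Yes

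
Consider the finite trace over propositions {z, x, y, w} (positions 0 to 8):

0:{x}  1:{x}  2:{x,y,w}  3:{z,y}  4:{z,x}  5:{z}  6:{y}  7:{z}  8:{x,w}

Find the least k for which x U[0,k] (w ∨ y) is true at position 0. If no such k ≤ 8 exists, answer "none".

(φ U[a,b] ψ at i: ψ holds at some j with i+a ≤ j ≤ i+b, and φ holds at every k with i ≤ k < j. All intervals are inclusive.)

2

Need earliest j ≥ 0 with (w ∨ y), and x at every k in [0,j-1].
  j=0: rhs fails.
  j=1: rhs fails.
  j=2: rhs holds; lhs holds on [0,1]. k = 2.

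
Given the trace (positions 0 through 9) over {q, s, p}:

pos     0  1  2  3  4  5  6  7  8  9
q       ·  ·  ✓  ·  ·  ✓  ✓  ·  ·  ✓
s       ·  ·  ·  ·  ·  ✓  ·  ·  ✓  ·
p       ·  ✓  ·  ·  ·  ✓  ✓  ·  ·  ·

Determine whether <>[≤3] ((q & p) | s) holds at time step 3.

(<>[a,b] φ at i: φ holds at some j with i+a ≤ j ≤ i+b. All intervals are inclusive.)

Check ((q & p) | s) at each j in [3,6]:
  j=3: false
  j=4: false
  j=5: true
  j=6: true
Found at j=5 → formula holds.

True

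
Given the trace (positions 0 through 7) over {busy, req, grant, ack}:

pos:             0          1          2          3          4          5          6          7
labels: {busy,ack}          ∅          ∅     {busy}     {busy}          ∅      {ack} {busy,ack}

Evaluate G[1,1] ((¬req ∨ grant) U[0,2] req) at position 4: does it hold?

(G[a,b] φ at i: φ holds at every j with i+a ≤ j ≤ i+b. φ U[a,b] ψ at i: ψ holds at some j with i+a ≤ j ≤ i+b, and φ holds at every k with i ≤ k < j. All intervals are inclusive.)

Check ((¬req ∨ grant) U[0,2] req) at every j in [5,5]:
  j=5: fails
Fails at j=5 → formula fails.

Does not hold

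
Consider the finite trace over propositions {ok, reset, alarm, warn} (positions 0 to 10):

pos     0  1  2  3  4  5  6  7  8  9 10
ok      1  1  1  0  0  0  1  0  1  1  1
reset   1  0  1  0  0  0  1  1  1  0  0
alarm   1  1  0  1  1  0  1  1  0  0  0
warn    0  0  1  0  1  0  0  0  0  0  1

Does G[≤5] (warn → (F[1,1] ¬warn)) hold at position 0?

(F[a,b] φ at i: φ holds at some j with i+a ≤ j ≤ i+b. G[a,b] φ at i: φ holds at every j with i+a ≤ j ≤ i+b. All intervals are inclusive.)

Yes

Check (warn → (F[1,1] ¬warn)) at every j in [0,5]:
  j=0: antecedent false → ✓
  j=1: antecedent false → ✓
  j=2: antecedent true; consequent holds (witness at 3) → ✓
  j=3: antecedent false → ✓
  j=4: antecedent true; consequent holds (witness at 5) → ✓
  j=5: antecedent false → ✓
All positions satisfy it → formula holds.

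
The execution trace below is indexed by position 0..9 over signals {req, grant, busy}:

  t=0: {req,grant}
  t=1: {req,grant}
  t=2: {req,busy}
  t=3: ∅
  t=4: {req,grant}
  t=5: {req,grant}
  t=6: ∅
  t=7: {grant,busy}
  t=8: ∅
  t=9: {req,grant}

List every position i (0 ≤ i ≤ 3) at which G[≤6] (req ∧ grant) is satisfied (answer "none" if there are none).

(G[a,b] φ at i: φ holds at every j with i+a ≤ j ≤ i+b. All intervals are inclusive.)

Evaluate at each i in [0,3]:
  i=0: ✗ (fails at j=2)
  i=1: ✗ (fails at j=2)
  i=2: ✗ (fails at j=2)
  i=3: ✗ (fails at j=3)

none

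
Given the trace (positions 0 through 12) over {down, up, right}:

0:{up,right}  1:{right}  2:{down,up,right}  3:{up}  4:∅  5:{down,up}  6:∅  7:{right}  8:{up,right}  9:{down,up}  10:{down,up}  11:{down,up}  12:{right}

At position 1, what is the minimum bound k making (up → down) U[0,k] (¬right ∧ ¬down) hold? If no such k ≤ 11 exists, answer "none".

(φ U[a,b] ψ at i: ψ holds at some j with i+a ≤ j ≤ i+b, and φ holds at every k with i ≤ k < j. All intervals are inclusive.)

2

Need earliest j ≥ 1 with (¬right ∧ ¬down), and (up → down) at every k in [1,j-1].
  j=1: rhs fails.
  j=2: rhs fails.
  j=3: rhs holds; lhs holds on [1,2]. k = 2.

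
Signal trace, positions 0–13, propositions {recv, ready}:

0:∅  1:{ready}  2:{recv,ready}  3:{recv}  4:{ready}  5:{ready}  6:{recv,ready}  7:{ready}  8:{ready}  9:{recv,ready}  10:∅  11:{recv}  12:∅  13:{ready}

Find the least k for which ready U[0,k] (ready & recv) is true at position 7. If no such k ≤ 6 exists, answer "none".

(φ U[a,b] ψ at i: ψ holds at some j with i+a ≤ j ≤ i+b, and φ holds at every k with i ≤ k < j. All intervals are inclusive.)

2

Need earliest j ≥ 7 with (ready & recv), and ready at every k in [7,j-1].
  j=7: rhs fails.
  j=8: rhs fails.
  j=9: rhs holds; lhs holds on [7,8]. k = 2.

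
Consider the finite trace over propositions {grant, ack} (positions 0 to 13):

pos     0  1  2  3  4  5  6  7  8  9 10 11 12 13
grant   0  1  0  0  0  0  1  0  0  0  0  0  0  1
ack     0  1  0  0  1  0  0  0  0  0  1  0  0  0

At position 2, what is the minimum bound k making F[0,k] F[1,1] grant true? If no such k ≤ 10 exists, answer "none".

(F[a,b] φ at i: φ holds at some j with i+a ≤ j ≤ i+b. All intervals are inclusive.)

Scan j = 2,3,… for F[1,1] grant:
  j=2: fails
  j=3: fails
  j=4: fails
  j=5: holds
First hit at j=5, so smallest k = 5-2 = 3.

3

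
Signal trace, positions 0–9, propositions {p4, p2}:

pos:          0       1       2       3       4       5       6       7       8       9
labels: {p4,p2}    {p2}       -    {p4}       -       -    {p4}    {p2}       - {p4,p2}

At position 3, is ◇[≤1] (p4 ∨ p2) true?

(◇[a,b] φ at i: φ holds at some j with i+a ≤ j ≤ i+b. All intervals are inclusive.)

Holds

Check (p4 ∨ p2) at each j in [3,4]:
  j=3: true
  j=4: false
Found at j=3 → formula holds.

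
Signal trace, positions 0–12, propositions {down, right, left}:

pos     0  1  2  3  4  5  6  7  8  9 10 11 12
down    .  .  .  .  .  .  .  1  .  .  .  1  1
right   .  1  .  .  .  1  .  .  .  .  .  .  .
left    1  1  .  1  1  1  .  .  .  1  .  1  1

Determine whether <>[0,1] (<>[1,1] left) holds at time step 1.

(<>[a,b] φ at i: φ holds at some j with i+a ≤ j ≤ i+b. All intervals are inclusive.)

Holds

Check <>[1,1] left at each j in [1,2]:
  j=1: fails (none in [2,2])
  j=2: holds (witness at 3)
Found at j=2 → formula holds.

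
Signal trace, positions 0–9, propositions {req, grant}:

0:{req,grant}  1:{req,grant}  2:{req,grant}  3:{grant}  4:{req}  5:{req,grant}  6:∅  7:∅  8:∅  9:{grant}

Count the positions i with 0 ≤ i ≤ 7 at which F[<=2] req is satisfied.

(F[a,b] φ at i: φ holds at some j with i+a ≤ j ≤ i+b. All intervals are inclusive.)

Evaluate at each i in [0,7]:
  i=0: ✓ (witness j=0)
  i=1: ✓ (witness j=1)
  i=2: ✓ (witness j=2)
  i=3: ✓ (witness j=4)
  i=4: ✓ (witness j=4)
  i=5: ✓ (witness j=5)
  i=6: ✗ (none in [6,8])
  i=7: ✗ (none in [7,9])
Positions where it holds: {0, 1, 2, 3, 4, 5} → 6.

6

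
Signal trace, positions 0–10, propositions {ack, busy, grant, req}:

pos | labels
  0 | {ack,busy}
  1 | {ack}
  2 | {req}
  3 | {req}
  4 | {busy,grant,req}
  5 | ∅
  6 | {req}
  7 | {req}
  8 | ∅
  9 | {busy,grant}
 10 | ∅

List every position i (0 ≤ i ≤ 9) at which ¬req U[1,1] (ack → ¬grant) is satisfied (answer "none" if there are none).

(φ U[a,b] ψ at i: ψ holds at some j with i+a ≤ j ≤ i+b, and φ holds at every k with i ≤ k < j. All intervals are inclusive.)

0, 1, 5, 8, 9

Evaluate at each i in [0,9]:
  i=0: ✓ (rhs at j=1; lhs holds on [0,0])
  i=1: ✓ (rhs at j=2; lhs holds on [1,1])
  i=2: ✗ (lhs fails at k=2 before rhs at j=3)
  i=3: ✗ (lhs fails at k=3 before rhs at j=4)
  i=4: ✗ (lhs fails at k=4 before rhs at j=5)
  i=5: ✓ (rhs at j=6; lhs holds on [5,5])
  i=6: ✗ (lhs fails at k=6 before rhs at j=7)
  i=7: ✗ (lhs fails at k=7 before rhs at j=8)
  i=8: ✓ (rhs at j=9; lhs holds on [8,8])
  i=9: ✓ (rhs at j=10; lhs holds on [9,9])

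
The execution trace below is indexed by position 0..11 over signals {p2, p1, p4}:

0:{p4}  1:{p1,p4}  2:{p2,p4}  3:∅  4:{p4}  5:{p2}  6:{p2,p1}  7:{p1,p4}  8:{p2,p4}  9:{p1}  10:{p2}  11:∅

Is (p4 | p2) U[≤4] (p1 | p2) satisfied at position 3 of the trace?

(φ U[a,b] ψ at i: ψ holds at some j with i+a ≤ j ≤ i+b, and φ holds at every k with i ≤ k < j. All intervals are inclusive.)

Need some j in [3,7] with (p1 | p2), and (p4 | p2) at every k in [3,j-1].
  j=3: (p1 | p2) false.
  j=4: (p1 | p2) false.
  j=5: (p1 | p2) holds, but (p4 | p2) fails at k=3 → not this j.
  j=6: (p1 | p2) holds, but (p4 | p2) fails at k=3 → not this j.
  j=7: (p1 | p2) holds, but (p4 | p2) fails at k=3 → not this j.
No j in the window works → until fails.

No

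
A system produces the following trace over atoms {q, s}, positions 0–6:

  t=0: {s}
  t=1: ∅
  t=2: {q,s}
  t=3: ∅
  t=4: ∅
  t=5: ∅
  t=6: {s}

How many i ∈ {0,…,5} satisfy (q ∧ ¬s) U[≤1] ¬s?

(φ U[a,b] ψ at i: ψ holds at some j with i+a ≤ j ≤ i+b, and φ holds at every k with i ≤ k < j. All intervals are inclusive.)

Evaluate at each i in [0,5]:
  i=0: ✗ (lhs fails at k=0 before rhs at j=1)
  i=1: ✓ (rhs at j=1)
  i=2: ✗ (lhs fails at k=2 before rhs at j=3)
  i=3: ✓ (rhs at j=3)
  i=4: ✓ (rhs at j=4)
  i=5: ✓ (rhs at j=5)
Positions where it holds: {1, 3, 4, 5} → 4.

4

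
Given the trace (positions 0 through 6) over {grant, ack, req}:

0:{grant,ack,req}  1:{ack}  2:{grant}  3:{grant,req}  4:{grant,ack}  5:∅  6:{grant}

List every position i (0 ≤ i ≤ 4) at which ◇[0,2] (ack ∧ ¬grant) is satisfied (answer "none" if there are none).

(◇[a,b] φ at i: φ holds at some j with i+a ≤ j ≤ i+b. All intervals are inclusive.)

Evaluate at each i in [0,4]:
  i=0: ✓ (witness j=1)
  i=1: ✓ (witness j=1)
  i=2: ✗ (none in [2,4])
  i=3: ✗ (none in [3,5])
  i=4: ✗ (none in [4,6])

0, 1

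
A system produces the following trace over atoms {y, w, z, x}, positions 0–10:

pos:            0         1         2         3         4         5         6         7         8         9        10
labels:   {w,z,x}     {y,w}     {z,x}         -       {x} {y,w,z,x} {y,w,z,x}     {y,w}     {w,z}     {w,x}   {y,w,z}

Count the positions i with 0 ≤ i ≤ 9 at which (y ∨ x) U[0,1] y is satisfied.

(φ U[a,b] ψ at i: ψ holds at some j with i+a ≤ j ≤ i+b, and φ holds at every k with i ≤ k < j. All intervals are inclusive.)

Evaluate at each i in [0,9]:
  i=0: ✓ (rhs at j=1; lhs holds on [0,0])
  i=1: ✓ (rhs at j=1)
  i=2: ✗ (no rhs in [2,3])
  i=3: ✗ (no rhs in [3,4])
  i=4: ✓ (rhs at j=5; lhs holds on [4,4])
  i=5: ✓ (rhs at j=5)
  i=6: ✓ (rhs at j=6)
  i=7: ✓ (rhs at j=7)
  i=8: ✗ (no rhs in [8,9])
  i=9: ✓ (rhs at j=10; lhs holds on [9,9])
Positions where it holds: {0, 1, 4, 5, 6, 7, 9} → 7.

7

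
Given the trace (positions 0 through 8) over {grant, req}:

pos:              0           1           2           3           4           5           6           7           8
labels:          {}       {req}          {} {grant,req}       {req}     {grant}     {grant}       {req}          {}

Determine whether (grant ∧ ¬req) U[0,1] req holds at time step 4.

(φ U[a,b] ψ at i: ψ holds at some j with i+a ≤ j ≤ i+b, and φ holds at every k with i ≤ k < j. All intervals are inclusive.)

Holds

Need some j in [4,5] with req, and (grant ∧ ¬req) at every k in [4,j-1].
  j=4: req holds; no prefix to check → satisfied.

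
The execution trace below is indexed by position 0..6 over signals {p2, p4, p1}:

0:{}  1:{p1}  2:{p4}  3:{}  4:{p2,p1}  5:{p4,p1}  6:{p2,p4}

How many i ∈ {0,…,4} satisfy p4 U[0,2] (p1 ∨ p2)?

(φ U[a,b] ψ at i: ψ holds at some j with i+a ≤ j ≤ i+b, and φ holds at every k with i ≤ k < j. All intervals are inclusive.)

Evaluate at each i in [0,4]:
  i=0: ✗ (lhs fails at k=0 before rhs at j=1)
  i=1: ✓ (rhs at j=1)
  i=2: ✗ (lhs fails at k=3 before rhs at j=4)
  i=3: ✗ (lhs fails at k=3 before rhs at j=4)
  i=4: ✓ (rhs at j=4)
Positions where it holds: {1, 4} → 2.

2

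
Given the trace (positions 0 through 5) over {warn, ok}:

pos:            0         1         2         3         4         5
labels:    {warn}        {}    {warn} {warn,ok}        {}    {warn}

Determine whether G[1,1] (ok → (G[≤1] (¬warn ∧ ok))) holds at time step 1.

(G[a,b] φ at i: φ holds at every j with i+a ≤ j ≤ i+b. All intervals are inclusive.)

Check (ok → (G[≤1] (¬warn ∧ ok))) at every j in [2,2]:
  j=2: antecedent false → ✓
All positions satisfy it → formula holds.

Yes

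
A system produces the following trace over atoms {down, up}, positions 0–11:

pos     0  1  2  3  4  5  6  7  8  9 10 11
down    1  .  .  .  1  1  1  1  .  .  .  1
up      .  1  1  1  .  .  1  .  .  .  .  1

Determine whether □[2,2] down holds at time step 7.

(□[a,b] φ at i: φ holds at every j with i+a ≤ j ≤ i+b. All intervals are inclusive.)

No

Check down at every j in [9,9]:
  j=9: false
Fails at j=9 → formula fails.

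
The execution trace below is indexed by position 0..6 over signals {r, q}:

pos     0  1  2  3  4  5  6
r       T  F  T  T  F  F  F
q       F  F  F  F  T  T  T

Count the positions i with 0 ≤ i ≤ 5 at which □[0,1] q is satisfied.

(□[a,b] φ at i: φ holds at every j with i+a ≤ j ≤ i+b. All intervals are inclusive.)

2

Evaluate at each i in [0,5]:
  i=0: ✗ (fails at j=0)
  i=1: ✗ (fails at j=1)
  i=2: ✗ (fails at j=2)
  i=3: ✗ (fails at j=3)
  i=4: ✓ (all of [4,5])
  i=5: ✓ (all of [5,6])
Positions where it holds: {4, 5} → 2.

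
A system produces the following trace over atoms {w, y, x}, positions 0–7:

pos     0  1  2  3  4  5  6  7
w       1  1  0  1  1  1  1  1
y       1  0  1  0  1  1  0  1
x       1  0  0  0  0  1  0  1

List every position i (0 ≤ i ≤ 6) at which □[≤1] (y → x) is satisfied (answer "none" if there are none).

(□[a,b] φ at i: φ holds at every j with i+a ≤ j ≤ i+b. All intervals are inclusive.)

0, 5, 6

Evaluate at each i in [0,6]:
  i=0: ✓ (all of [0,1])
  i=1: ✗ (fails at j=2)
  i=2: ✗ (fails at j=2)
  i=3: ✗ (fails at j=4)
  i=4: ✗ (fails at j=4)
  i=5: ✓ (all of [5,6])
  i=6: ✓ (all of [6,7])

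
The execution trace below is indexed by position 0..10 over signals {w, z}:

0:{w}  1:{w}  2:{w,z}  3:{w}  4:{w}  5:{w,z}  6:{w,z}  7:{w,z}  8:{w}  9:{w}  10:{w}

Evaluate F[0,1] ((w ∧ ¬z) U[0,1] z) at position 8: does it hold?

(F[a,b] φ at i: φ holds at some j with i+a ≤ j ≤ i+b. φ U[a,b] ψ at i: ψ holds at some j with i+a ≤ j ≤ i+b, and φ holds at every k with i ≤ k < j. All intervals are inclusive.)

False

Check ((w ∧ ¬z) U[0,1] z) at each j in [8,9]:
  j=8: fails
  j=9: fails
No position in the window satisfies it → formula fails.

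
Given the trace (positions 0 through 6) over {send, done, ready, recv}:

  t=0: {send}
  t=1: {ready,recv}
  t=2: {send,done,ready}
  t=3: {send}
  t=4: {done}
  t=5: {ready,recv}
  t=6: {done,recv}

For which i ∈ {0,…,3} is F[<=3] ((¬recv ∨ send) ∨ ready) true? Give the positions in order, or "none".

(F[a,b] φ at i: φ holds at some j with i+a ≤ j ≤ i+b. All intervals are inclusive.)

Evaluate at each i in [0,3]:
  i=0: ✓ (witness j=0)
  i=1: ✓ (witness j=1)
  i=2: ✓ (witness j=2)
  i=3: ✓ (witness j=3)

0, 1, 2, 3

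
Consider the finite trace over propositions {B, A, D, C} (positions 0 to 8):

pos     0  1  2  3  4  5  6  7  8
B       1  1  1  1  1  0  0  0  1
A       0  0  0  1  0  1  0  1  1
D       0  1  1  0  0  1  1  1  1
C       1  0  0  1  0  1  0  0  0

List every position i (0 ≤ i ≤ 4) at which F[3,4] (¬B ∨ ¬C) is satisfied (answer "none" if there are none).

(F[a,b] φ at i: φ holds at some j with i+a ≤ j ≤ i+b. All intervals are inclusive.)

Evaluate at each i in [0,4]:
  i=0: ✓ (witness j=4)
  i=1: ✓ (witness j=4)
  i=2: ✓ (witness j=5)
  i=3: ✓ (witness j=6)
  i=4: ✓ (witness j=7)

0, 1, 2, 3, 4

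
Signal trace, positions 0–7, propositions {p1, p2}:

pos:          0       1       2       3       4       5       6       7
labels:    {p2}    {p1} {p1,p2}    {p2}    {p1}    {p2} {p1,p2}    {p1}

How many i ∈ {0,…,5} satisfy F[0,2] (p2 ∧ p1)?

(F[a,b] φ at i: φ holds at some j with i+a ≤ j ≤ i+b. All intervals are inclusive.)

Evaluate at each i in [0,5]:
  i=0: ✓ (witness j=2)
  i=1: ✓ (witness j=2)
  i=2: ✓ (witness j=2)
  i=3: ✗ (none in [3,5])
  i=4: ✓ (witness j=6)
  i=5: ✓ (witness j=6)
Positions where it holds: {0, 1, 2, 4, 5} → 5.

5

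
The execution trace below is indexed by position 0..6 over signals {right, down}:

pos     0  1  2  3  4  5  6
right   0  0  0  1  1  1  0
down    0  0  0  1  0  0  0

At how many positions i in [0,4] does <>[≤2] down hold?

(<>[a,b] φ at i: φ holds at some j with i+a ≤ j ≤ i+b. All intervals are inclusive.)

Evaluate at each i in [0,4]:
  i=0: ✗ (none in [0,2])
  i=1: ✓ (witness j=3)
  i=2: ✓ (witness j=3)
  i=3: ✓ (witness j=3)
  i=4: ✗ (none in [4,6])
Positions where it holds: {1, 2, 3} → 3.

3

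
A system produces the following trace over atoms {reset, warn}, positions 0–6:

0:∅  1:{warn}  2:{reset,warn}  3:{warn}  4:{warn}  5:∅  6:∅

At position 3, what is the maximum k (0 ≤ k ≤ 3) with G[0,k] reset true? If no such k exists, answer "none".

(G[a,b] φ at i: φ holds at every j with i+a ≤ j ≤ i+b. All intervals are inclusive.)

none

reset must hold from j=3 onward; find where it first fails.
  j=3: fails → no k works.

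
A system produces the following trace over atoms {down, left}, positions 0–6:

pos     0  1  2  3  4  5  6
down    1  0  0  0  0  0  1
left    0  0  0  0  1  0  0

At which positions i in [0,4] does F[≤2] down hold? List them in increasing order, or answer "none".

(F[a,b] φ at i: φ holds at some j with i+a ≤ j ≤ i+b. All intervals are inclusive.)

Evaluate at each i in [0,4]:
  i=0: ✓ (witness j=0)
  i=1: ✗ (none in [1,3])
  i=2: ✗ (none in [2,4])
  i=3: ✗ (none in [3,5])
  i=4: ✓ (witness j=6)

0, 4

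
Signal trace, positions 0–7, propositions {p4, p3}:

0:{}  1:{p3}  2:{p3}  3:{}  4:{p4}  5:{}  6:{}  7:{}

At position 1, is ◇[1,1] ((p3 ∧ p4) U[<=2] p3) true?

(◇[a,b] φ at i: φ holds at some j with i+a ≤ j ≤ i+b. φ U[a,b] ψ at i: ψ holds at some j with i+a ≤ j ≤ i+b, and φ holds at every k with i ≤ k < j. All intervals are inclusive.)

Yes

Check ((p3 ∧ p4) U[<=2] p3) at each j in [2,2]:
  j=2: holds
Found at j=2 → formula holds.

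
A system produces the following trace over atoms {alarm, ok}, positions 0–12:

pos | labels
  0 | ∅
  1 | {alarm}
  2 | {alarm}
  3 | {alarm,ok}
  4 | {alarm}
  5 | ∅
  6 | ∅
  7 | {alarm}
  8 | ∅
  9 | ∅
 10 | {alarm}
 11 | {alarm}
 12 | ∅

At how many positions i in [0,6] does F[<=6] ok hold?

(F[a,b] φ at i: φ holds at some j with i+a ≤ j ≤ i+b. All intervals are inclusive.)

4

Evaluate at each i in [0,6]:
  i=0: ✓ (witness j=3)
  i=1: ✓ (witness j=3)
  i=2: ✓ (witness j=3)
  i=3: ✓ (witness j=3)
  i=4: ✗ (none in [4,10])
  i=5: ✗ (none in [5,11])
  i=6: ✗ (none in [6,12])
Positions where it holds: {0, 1, 2, 3} → 4.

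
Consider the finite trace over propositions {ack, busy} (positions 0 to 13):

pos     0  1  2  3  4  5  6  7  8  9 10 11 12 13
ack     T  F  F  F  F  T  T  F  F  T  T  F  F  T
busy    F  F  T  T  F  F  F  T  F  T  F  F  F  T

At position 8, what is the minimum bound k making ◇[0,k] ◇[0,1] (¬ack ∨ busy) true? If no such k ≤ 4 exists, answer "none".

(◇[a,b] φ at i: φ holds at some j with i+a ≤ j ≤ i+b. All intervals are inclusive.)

Scan j = 8,9,… for ◇[0,1] (¬ack ∨ busy):
  j=8: holds
First hit at j=8, so smallest k = 8-8 = 0.

0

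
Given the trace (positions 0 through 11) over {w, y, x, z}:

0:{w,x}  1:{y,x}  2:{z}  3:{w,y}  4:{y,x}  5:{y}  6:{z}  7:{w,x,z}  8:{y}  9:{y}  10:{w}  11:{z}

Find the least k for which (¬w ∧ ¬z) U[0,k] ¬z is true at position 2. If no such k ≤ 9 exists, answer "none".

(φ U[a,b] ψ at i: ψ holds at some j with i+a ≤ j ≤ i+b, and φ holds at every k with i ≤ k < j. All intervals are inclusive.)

none

Need earliest j ≥ 2 with ¬z, and (¬w ∧ ¬z) at every k in [2,j-1].
  j=2: rhs fails.
  j=3: rhs holds but lhs fails at k=2.
  j=4: rhs holds but lhs fails at k=2.
  j=5: rhs holds but lhs fails at k=2.
  j=6: rhs fails.
  j=7: rhs fails.
  j=8: rhs holds but lhs fails at k=2.
  j=9: rhs holds but lhs fails at k=2.
  j=10: rhs holds but lhs fails at k=2.
  j=11: rhs fails.
No witness within the range → none.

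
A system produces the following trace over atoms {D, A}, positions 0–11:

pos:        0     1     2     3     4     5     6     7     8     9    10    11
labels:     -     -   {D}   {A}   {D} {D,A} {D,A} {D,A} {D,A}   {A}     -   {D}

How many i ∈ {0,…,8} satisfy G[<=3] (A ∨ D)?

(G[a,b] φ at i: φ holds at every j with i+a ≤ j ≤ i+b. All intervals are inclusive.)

5

Evaluate at each i in [0,8]:
  i=0: ✗ (fails at j=0)
  i=1: ✗ (fails at j=1)
  i=2: ✓ (all of [2,5])
  i=3: ✓ (all of [3,6])
  i=4: ✓ (all of [4,7])
  i=5: ✓ (all of [5,8])
  i=6: ✓ (all of [6,9])
  i=7: ✗ (fails at j=10)
  i=8: ✗ (fails at j=10)
Positions where it holds: {2, 3, 4, 5, 6} → 5.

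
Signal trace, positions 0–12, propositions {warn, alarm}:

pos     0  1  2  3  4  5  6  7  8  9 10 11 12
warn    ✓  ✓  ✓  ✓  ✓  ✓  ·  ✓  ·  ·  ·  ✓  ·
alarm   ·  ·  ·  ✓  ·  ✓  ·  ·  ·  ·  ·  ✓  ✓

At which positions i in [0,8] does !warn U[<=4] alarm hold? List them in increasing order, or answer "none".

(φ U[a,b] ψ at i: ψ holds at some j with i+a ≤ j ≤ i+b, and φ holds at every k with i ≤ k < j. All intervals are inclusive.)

Evaluate at each i in [0,8]:
  i=0: ✗ (lhs fails at k=0 before rhs at j=3)
  i=1: ✗ (lhs fails at k=1 before rhs at j=3)
  i=2: ✗ (lhs fails at k=2 before rhs at j=3)
  i=3: ✓ (rhs at j=3)
  i=4: ✗ (lhs fails at k=4 before rhs at j=5)
  i=5: ✓ (rhs at j=5)
  i=6: ✗ (no rhs in [6,10])
  i=7: ✗ (lhs fails at k=7 before rhs at j=11)
  i=8: ✓ (rhs at j=11; lhs holds on [8,10])

3, 5, 8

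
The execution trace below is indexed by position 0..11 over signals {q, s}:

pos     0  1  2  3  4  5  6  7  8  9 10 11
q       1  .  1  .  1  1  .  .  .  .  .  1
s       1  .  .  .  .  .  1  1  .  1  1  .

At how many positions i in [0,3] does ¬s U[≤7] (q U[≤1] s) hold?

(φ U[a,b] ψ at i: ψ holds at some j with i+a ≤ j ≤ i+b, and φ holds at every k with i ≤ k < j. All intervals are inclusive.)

Evaluate at each i in [0,3]:
  i=0: ✓ (rhs at j=0)
  i=1: ✓ (rhs at j=5; lhs holds on [1,4])
  i=2: ✓ (rhs at j=5; lhs holds on [2,4])
  i=3: ✓ (rhs at j=5; lhs holds on [3,4])
Positions where it holds: {0, 1, 2, 3} → 4.

4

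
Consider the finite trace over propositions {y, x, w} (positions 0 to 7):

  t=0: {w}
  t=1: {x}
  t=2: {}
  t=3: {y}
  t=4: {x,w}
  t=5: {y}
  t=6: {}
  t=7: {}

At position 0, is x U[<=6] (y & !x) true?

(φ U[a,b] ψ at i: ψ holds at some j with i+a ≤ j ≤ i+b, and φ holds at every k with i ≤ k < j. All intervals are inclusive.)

Need some j in [0,6] with (y & !x), and x at every k in [0,j-1].
  j=0: (y & !x) false.
  j=1: (y & !x) false.
  j=2: (y & !x) false.
  j=3: (y & !x) holds, but x fails at k=0 → not this j.
  j=4: (y & !x) false.
  j=5: (y & !x) holds, but x fails at k=0 → not this j.
  j=6: (y & !x) false.
No j in the window works → until fails.

No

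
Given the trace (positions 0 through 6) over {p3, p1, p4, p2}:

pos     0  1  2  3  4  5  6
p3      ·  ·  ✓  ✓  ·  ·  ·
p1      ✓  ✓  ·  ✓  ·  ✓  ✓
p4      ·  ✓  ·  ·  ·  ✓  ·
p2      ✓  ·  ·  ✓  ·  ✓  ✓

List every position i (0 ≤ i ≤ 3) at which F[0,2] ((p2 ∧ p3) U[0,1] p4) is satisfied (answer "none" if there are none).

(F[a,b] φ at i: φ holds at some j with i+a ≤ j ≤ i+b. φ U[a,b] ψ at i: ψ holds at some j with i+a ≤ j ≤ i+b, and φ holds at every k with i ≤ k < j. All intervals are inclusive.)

0, 1, 3

Evaluate at each i in [0,3]:
  i=0: ✓ (witness j=1)
  i=1: ✓ (witness j=1)
  i=2: ✗ (none in [2,4])
  i=3: ✓ (witness j=5)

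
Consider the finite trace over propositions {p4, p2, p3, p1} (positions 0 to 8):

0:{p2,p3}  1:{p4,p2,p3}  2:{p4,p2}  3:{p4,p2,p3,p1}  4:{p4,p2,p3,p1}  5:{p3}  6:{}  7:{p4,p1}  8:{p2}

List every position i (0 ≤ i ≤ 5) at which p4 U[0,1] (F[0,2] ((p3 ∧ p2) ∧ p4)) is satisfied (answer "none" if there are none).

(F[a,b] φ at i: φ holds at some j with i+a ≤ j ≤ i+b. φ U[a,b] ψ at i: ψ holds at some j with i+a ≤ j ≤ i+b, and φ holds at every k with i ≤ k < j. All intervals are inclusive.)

Evaluate at each i in [0,5]:
  i=0: ✓ (rhs at j=0)
  i=1: ✓ (rhs at j=1)
  i=2: ✓ (rhs at j=2)
  i=3: ✓ (rhs at j=3)
  i=4: ✓ (rhs at j=4)
  i=5: ✗ (no rhs in [5,6])

0, 1, 2, 3, 4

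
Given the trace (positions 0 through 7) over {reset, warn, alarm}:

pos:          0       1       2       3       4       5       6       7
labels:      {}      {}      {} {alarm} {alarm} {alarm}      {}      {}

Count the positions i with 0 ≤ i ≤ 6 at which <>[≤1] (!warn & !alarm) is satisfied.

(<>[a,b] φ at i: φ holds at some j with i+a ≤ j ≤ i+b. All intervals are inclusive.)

Evaluate at each i in [0,6]:
  i=0: ✓ (witness j=0)
  i=1: ✓ (witness j=1)
  i=2: ✓ (witness j=2)
  i=3: ✗ (none in [3,4])
  i=4: ✗ (none in [4,5])
  i=5: ✓ (witness j=6)
  i=6: ✓ (witness j=6)
Positions where it holds: {0, 1, 2, 5, 6} → 5.

5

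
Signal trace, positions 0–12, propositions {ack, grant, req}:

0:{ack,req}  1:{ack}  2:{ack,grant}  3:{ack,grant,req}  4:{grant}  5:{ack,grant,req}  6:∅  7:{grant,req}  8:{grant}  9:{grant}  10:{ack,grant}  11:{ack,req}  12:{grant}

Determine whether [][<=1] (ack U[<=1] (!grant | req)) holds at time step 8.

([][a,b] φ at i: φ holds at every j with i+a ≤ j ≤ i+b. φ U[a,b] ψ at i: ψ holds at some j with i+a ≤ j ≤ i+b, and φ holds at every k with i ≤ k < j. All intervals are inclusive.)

False

Check (ack U[<=1] (!grant | req)) at every j in [8,9]:
  j=8: fails
  j=9: fails
Fails at j=8 → formula fails.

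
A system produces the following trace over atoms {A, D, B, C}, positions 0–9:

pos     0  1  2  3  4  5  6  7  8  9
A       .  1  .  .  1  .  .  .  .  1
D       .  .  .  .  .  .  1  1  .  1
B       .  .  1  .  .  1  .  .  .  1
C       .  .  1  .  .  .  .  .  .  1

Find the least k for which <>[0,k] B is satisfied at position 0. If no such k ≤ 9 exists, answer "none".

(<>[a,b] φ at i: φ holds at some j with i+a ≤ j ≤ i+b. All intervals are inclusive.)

Scan j = 0,1,… for B:
  j=0: fails
  j=1: fails
  j=2: holds
First hit at j=2, so smallest k = 2-0 = 2.

2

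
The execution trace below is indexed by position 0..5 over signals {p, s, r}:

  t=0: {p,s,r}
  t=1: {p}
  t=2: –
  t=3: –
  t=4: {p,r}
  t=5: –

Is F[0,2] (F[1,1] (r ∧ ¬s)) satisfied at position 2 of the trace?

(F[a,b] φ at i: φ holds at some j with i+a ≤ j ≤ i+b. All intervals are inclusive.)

Holds

Check F[1,1] (r ∧ ¬s) at each j in [2,4]:
  j=2: fails (none in [3,3])
  j=3: holds (witness at 4)
  j=4: fails (none in [5,5])
Found at j=3 → formula holds.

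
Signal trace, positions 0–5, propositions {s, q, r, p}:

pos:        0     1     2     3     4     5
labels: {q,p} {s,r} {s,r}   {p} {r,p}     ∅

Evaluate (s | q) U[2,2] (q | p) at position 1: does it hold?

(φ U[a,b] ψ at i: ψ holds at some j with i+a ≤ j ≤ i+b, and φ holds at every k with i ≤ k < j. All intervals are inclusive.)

Need some j in [3,3] with (q | p), and (s | q) at every k in [1,j-1].
  j=3: (q | p) holds; (s | q) holds at every k in [1,2] → satisfied.

True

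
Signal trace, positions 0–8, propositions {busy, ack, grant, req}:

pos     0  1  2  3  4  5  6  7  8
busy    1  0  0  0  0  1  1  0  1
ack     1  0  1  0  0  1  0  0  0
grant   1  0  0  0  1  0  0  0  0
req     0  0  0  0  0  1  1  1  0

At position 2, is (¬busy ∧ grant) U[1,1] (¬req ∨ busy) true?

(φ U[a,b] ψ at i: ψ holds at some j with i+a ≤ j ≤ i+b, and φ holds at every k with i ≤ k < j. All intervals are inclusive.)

Does not hold

Need some j in [3,3] with (¬req ∨ busy), and (¬busy ∧ grant) at every k in [2,j-1].
  j=3: (¬req ∨ busy) holds, but (¬busy ∧ grant) fails at k=2 → not this j.
No j in the window works → until fails.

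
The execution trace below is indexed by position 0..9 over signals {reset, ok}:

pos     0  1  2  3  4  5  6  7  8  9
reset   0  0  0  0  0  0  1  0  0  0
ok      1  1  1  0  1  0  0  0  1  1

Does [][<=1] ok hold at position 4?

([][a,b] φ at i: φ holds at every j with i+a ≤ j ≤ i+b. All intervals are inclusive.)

Check ok at every j in [4,5]:
  j=4: true
  j=5: false
Fails at j=5 → formula fails.

False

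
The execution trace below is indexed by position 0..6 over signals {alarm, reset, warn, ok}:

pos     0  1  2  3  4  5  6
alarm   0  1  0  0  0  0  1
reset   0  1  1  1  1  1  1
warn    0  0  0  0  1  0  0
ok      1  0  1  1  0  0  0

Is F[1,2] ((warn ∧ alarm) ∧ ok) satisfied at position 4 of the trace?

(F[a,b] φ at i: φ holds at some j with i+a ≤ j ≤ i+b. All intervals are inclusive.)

Check ((warn ∧ alarm) ∧ ok) at each j in [5,6]:
  j=5: false
  j=6: false
No position in the window satisfies it → formula fails.

False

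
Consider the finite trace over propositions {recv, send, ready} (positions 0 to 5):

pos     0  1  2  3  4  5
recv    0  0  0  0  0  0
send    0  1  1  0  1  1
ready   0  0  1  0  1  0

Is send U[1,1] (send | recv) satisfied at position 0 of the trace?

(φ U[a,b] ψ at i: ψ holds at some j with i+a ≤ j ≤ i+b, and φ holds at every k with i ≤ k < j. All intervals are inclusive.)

Does not hold

Need some j in [1,1] with (send | recv), and send at every k in [0,j-1].
  j=1: (send | recv) holds, but send fails at k=0 → not this j.
No j in the window works → until fails.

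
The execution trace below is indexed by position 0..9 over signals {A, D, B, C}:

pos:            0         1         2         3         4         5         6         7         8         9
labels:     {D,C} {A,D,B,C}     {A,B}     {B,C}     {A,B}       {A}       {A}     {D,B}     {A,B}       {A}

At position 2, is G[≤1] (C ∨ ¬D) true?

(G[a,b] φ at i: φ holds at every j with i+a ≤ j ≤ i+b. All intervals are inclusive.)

Check (C ∨ ¬D) at every j in [2,3]:
  j=2: true
  j=3: true
All positions satisfy it → formula holds.

True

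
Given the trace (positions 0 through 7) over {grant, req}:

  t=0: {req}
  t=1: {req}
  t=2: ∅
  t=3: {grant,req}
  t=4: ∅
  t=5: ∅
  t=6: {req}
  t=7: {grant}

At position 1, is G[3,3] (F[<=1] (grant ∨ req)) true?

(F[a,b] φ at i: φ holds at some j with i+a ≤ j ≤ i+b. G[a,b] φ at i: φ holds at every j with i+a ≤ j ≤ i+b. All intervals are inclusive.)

Check F[<=1] (grant ∨ req) at every j in [4,4]:
  j=4: fails (none in [4,5])
Fails at j=4 → formula fails.

No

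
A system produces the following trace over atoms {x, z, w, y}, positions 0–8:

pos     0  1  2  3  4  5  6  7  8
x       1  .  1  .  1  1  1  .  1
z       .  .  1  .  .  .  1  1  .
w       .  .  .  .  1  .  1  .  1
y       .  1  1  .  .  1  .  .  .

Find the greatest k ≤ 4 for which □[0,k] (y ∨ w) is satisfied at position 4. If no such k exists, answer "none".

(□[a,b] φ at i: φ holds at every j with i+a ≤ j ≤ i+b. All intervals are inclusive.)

(y ∨ w) must hold from j=4 onward; find where it first fails.
  j=4: holds
  j=5: holds
  j=6: holds
  j=7: fails
Holds on [4,6], so largest k = 2.

2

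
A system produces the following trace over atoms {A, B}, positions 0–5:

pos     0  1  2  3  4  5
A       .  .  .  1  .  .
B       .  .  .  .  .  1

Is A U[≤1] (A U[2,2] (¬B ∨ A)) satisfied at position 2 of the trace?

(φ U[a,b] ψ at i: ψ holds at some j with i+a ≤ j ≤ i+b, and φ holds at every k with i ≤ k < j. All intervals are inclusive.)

Need some j in [2,3] with (A U[2,2] (¬B ∨ A)), and A at every k in [2,j-1].
  j=2: (A U[2,2] (¬B ∨ A)) — fails.
  j=3: (A U[2,2] (¬B ∨ A)) — fails.
No j in the window works → until fails.

False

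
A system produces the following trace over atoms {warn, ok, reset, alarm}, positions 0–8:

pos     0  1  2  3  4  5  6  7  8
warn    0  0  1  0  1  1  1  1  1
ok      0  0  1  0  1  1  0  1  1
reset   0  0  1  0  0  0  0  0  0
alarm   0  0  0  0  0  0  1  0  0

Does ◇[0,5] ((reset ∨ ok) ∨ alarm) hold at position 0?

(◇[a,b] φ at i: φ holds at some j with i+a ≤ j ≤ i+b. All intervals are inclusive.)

Check ((reset ∨ ok) ∨ alarm) at each j in [0,5]:
  j=0: false
  j=1: false
  j=2: true
  j=3: false
  j=4: true
  j=5: true
Found at j=2 → formula holds.

Holds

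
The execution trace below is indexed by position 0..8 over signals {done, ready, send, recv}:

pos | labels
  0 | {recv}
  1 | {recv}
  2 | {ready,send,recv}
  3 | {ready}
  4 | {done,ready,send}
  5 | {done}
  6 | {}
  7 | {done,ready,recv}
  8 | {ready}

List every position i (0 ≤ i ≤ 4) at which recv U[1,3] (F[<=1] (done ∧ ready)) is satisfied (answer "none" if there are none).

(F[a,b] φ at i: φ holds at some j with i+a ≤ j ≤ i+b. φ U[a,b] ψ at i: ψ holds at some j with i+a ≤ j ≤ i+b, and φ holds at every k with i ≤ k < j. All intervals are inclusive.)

0, 1, 2

Evaluate at each i in [0,4]:
  i=0: ✓ (rhs at j=3; lhs holds on [0,2])
  i=1: ✓ (rhs at j=3; lhs holds on [1,2])
  i=2: ✓ (rhs at j=3; lhs holds on [2,2])
  i=3: ✗ (lhs fails at k=3 before rhs at j=4)
  i=4: ✗ (lhs fails at k=4 before rhs at j=6)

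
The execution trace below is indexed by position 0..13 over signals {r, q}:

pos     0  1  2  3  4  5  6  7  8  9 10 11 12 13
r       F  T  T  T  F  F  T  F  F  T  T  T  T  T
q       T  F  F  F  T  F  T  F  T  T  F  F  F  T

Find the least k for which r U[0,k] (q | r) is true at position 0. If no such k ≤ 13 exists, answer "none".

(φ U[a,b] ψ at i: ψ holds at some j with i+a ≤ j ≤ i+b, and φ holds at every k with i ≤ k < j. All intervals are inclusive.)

Need earliest j ≥ 0 with (q | r), and r at every k in [0,j-1].
  j=0: rhs holds (empty prefix). k = 0.

0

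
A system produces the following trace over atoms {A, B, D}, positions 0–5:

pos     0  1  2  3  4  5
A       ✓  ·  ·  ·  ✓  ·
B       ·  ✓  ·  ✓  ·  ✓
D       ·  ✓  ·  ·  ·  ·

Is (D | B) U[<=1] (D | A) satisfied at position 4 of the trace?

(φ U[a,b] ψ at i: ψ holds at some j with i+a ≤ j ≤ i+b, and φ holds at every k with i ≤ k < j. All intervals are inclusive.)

Need some j in [4,5] with (D | A), and (D | B) at every k in [4,j-1].
  j=4: (D | A) holds; no prefix to check → satisfied.

Yes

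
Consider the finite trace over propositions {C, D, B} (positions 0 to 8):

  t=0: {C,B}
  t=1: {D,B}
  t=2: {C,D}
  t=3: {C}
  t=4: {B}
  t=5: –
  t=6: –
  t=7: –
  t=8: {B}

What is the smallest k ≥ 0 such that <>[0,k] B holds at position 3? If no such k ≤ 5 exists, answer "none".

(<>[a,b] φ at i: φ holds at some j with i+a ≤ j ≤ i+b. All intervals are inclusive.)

1

Scan j = 3,4,… for B:
  j=3: fails
  j=4: holds
First hit at j=4, so smallest k = 4-3 = 1.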